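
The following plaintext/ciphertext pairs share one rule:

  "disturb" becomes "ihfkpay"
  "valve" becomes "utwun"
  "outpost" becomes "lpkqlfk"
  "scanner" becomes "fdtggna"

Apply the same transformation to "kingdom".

rhgxilb

d(3)→i(8) and i(8)→h(7) fit y≡5x+19 (mod 26); the inverse of 5 mod 26 is 21. Treating letters as 0–25, the rule is x ↦ 5x + 19 (mod 26).
On kingdom: k(10)→5·10+19≡17=r; i(8)→5·8+19≡7=h; n(13)→5·13+19≡6=g; g(6)→5·6+19≡23=x; d(3)→5·3+19≡8=i; o(14)→5·14+19≡11=l; m(12)→5·12+19≡1=b (all mod 26).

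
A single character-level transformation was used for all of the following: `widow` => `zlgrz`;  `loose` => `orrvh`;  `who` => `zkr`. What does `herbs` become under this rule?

khuev

It's a constant shift of +3 (ROT3).
Applying it to herbs: h+3=k, e+3=h, r+3=u, b+3=e, s+3=v.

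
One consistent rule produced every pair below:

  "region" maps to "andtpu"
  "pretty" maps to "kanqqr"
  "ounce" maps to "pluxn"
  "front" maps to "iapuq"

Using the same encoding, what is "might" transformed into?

r(17)→a(0) and e(4)→n(13) fit y≡21x+7 (mod 26); the inverse of 21 mod 26 is 5. Treating letters as 0–25, the rule is x ↦ 21x + 7 (mod 26).
Applying it to might: m(12)→21·12+7≡25=z; i(8)→21·8+7≡19=t; g(6)→21·6+7≡3=d; h(7)→21·7+7≡24=y; t(19)→21·19+7≡16=q (all mod 26).

ztdyq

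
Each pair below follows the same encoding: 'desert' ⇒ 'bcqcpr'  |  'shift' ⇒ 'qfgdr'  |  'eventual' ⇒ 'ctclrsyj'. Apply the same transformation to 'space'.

Compare letters: d→b is +24, e→c is +24, s→q is +24 — a constant shift. This is a Caesar cipher with shift 24.
Applying it to space: s+24=q, p+24=n, a+24=y, c+24=a, e+24=c.

qnyac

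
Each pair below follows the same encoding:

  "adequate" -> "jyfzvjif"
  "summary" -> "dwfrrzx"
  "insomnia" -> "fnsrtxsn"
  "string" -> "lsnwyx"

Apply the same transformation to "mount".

ysztr

The output letters match the input read backwards, each shifted +5: adequate reversed is etauqeda. Read the word backwards and shift each letter +5.
For mount: reverse → tnuom; then shift: t+5=y, n+5=s, u+5=z, o+5=t, m+5=r.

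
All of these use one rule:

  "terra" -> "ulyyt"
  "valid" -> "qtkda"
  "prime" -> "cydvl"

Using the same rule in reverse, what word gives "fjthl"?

Treating letters as 0–25, the rule is x ↦ 11x + 19 (mod 26).
Undoing it on fjthl: f(5)→19·(5−19)≡20=u; j(9)→19·(9−19)≡18=s; t(19)→19·(19−19)≡0=a; h(7)→19·(7−19)≡6=g; l(11)→19·(11−19)≡4=e (all mod 26).

usage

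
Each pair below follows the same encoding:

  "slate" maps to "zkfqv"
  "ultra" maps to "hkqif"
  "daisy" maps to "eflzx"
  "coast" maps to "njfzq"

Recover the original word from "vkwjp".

elbow

s(18)→z(25) and l(11)→k(10) fit y≡17x+5 (mod 26); the inverse of 17 mod 26 is 23. Each letter's alphabet position (a=0..z=25) is mapped through 17·x+5 mod 26 — an affine cipher.
Decoding vkwjp: v(21)→23·(21−5)≡4=e; k(10)→23·(10−5)≡11=l; w(22)→23·(22−5)≡1=b; j(9)→23·(9−5)≡14=o; p(15)→23·(15−5)≡22=w (all mod 26).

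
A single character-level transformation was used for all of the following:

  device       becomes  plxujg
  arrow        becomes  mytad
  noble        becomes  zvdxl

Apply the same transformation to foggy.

Shifts by position in device: pos 0: d→p (+12), pos 1: e→l (+7), pos 2: v→x (+2), pos 3: i→u (+12), pos 4: c→j (+7), pos 5: e→g (+2) — repeating every 3. It's a Vigenère-style cipher with numeric key [12,7,2]: position i shifts by key[i mod 3].
On foggy: f+12=r, o+7=v, g+2=i, g+12=s, y+7=f.

rvisf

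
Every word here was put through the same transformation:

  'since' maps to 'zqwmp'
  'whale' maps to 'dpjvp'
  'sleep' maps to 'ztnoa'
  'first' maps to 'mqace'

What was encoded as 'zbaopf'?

In since: s→z is +7, i→q is +8, n→w is +9, c→m is +10 — the shift increases by 1 each position. The shift increases by 1 at each position, starting from +7: 7, 8, 9, ….
Undoing it on zbaopf: z−7=s, b−8=t, a−9=r, o−10=e, p−11=e, f−12=t.

street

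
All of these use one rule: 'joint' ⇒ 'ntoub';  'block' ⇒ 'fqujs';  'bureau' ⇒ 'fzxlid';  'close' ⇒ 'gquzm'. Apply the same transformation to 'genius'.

kjtpcb

The shift increases by 1 at each position, starting from +4: 4, 5, 6, ….
On genius: g+4=k, e+5=j, n+6=t, i+7=p, u+8=c, s+9=b.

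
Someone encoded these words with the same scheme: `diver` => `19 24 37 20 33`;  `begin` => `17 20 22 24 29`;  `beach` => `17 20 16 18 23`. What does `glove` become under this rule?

d is letter #4 and maps to 19: an offset of 15. The number is (letter's place in the alphabet, a=1) + 15.
For glove: g=7→22, l=12→27, o=15→30, v=22→37, e=5→20.

22 27 30 37 20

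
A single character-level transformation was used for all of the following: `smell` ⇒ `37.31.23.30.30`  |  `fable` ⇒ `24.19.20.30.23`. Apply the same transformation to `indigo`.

s is letter #19 and maps to 37: an offset of 18. The number is (letter's place in the alphabet, a=1) + 18.
For indigo: i=9→27, n=14→32, d=4→22, i=9→27, g=7→25, o=15→33.

27.32.22.27.25.33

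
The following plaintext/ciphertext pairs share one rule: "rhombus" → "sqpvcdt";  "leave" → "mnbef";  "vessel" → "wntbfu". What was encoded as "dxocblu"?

contact

It's a Vigenère-style cipher with numeric key [1,9]: position i shifts by key[i mod 2].
Decoding dxocblu: d−1=c, x−9=o, o−1=n, c−9=t, b−1=a, l−9=c, u−1=t.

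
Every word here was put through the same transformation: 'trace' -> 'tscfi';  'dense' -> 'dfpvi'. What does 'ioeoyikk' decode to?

In trace: t→t is +0, r→s is +1, a→c is +2, c→f is +3 — the shift increases by 1 each position. The shift increases by 1 at each position, starting from +0: 0, 1, 2, ….
Decoding ioeoyikk: i−0=i, o−1=n, e−2=c, o−3=l, y−4=u, i−5=d, k−6=e, k−7=d.

included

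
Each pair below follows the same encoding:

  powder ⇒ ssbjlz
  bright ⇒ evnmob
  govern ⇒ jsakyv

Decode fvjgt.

In powder: p→s is +3, o→s is +4, w→b is +5, d→j is +6 — the shift increases by 1 each position. The shift increases by 1 at each position, starting from +3: 3, 4, 5, ….
Reversing it on fvjgt: f−3=c, v−4=r, j−5=e, g−6=a, t−7=m.

cream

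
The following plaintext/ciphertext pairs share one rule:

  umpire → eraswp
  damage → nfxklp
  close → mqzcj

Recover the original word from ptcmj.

force

It's a Vigenère-style cipher with numeric key [10,5,11]: position i shifts by key[i mod 3].
Undoing it on ptcmj: p−10=f, t−5=o, c−11=r, m−10=c, j−5=e.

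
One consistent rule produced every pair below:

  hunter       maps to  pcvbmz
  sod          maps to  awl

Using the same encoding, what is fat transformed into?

It's a constant shift of +8 (ROT8).
On fat: f+8=n, a+8=i, t+8=b.

nib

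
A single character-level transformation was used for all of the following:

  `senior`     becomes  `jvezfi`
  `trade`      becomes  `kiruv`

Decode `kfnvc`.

towel

Compare letters: s→j is +17, e→v is +17, n→e is +17 — a constant shift. It's a constant shift of +17 (ROT17).
Decoding kfnvc: k−17=t, f−17=o, n−17=w, v−17=e, c−17=l.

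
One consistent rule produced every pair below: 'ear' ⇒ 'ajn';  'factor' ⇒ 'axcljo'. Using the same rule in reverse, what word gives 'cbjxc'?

toast

The output letters match the input read backwards, each shifted +9: ear reversed is rae. The word is reversed, then every letter is shifted forward by 9.
Undoing it on cbjxc: shift back: c−9=t, b−9=s, j−9=a, x−9=o, c−9=t → tsaot; then reverse → toast.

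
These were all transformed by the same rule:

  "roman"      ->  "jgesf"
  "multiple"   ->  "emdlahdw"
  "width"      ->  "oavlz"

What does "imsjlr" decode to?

quartz

Compare letters: r→j is +18, o→g is +18, m→e is +18 — a constant shift. This is a Caesar cipher with shift 18.
Decoding imsjlr: i−18=q, m−18=u, s−18=a, j−18=r, l−18=t, r−18=z.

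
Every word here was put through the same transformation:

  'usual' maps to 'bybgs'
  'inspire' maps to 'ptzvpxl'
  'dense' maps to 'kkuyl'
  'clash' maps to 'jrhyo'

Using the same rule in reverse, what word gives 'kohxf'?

diary

Shifts by position in usual: pos 0: u→b (+7), pos 1: s→y (+6), pos 2: u→b (+7), pos 3: a→g (+6) — repeating every 2. The shifts repeat in a cycle of length 2: positions 0,1,… shift by +7, +6, then the pattern repeats.
Undoing it on kohxf: k−7=d, o−6=i, h−7=a, x−6=r, f−7=y.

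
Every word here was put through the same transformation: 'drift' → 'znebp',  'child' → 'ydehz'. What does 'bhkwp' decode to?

Compare letters: d→z is +22, r→n is +22, i→e is +22 — a constant shift. It's a constant shift of +22 (ROT22).
Reversing it on bhkwp: b−22=f, h−22=l, k−22=o, w−22=a, p−22=t.

float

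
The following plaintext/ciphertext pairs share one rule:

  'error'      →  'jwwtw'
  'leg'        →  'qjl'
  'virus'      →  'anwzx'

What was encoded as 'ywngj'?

tribe

Each letter is shifted forward by 5 in the alphabet (a Caesar shift of +5).
Undoing it on ywngj: y−5=t, w−5=r, n−5=i, g−5=b, j−5=e.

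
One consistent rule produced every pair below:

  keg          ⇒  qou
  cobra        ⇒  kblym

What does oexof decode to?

venue

Read the word backwards and shift each letter +10.
Undoing it on oexof: shift back: o−10=e, e−10=u, x−10=n, o−10=e, f−10=v → eunev; then reverse → venue.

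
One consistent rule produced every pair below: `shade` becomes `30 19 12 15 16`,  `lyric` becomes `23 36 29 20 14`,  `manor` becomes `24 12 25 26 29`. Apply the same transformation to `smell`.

30 24 16 23 23

The number is (letter's place in the alphabet, a=1) + 11.
Applying it to smell: s=19→30, m=13→24, e=5→16, l=12→23, l=12→23.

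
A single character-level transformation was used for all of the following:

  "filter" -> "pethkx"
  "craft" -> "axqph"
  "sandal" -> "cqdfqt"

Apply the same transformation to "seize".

Each letter's alphabet position (a=0..z=25) is mapped through 5·x+16 mod 26 — an affine cipher.
On seize: s(18)→5·18+16≡2=c; e(4)→5·4+16≡10=k; i(8)→5·8+16≡4=e; z(25)→5·25+16≡11=l; e(4)→5·4+16≡10=k (all mod 26).

ckelk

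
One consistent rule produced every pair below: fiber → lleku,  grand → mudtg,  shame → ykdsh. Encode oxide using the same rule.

Shifts by position in fiber: pos 0: f→l (+6), pos 1: i→l (+3), pos 2: b→e (+3), pos 3: e→k (+6), pos 4: r→u (+3) — repeating every 3. A repeating key of period 3 is used — shifts +6, +3, +3 over and over.
Applying it to oxide: o+6=u, x+3=a, i+3=l, d+6=j, e+3=h.

ualjh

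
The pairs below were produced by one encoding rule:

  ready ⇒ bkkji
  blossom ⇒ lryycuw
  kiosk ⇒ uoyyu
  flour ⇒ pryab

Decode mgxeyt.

canyon

A repeating key of period 2 is used — shifts +10, +6 over and over.
Undoing it on mgxeyt: m−10=c, g−6=a, x−10=n, e−6=y, y−10=o, t−6=n.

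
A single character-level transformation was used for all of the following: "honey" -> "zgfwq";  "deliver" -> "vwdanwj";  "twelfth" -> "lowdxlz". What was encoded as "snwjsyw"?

average

Compare letters: h→z is +18, o→g is +18, n→f is +18 — a constant shift. Each letter is shifted forward by 18 in the alphabet (a Caesar shift of +18).
Decoding snwjsyw: s−18=a, n−18=v, w−18=e, j−18=r, s−18=a, y−18=g, w−18=e.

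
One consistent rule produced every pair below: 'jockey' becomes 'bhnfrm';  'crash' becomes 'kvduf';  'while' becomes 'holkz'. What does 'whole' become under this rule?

The output letters match the input read backwards, each shifted +3: jockey reversed is yekcoj. Read the word backwards and shift each letter +3.
For whole: reverse → elohw; then shift: e+3=h, l+3=o, o+3=r, h+3=k, w+3=z.

horkz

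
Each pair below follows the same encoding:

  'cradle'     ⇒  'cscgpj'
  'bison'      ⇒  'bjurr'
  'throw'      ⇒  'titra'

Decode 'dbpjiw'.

danger

Letter i (0-indexed) is shifted by i+0, so successive shifts are 0, 1, 2, ….
Reversing it on dbpjiw: d−0=d, b−1=a, p−2=n, j−3=g, i−4=e, w−5=r.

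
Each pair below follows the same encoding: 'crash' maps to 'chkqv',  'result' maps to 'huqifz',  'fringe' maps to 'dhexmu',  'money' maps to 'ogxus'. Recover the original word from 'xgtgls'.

nobody

c(2)→c(2) and r(17)→h(7) fit y≡9x+10 (mod 26); the inverse of 9 mod 26 is 3. Each letter's alphabet position (a=0..z=25) is mapped through 9·x+10 mod 26 — an affine cipher.
Decoding xgtgls: x(23)→3·(23−10)≡13=n; g(6)→3·(6−10)≡14=o; t(19)→3·(19−10)≡1=b; g(6)→3·(6−10)≡14=o; l(11)→3·(11−10)≡3=d; s(18)→3·(18−10)≡24=y (all mod 26).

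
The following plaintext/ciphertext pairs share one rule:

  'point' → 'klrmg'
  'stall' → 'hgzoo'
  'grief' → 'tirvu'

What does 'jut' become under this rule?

Each pair mirrors across the alphabet (p↔k, o↔l, i↔r): positions sum to 25. Letters are reflected about the middle of the alphabet (position → 25−position): Atbash.
On jut: j↔q, u↔f, t↔g.

qfg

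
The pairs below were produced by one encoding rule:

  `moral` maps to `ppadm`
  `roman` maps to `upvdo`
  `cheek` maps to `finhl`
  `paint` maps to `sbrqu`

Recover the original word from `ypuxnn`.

Shifts by position in moral: pos 0: m→p (+3), pos 1: o→p (+1), pos 2: r→a (+9), pos 3: a→d (+3), pos 4: l→m (+1) — repeating every 3. A repeating key of period 3 is used — shifts +3, +1, +9 over and over.
Undoing it on ypuxnn: y−3=v, p−1=o, u−9=l, x−3=u, n−1=m, n−9=e.

volume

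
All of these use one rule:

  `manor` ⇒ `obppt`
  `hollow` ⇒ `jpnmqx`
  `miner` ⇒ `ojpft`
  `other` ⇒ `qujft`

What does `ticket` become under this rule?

vjelgu

Shifts by position in manor: pos 0: m→o (+2), pos 1: a→b (+1), pos 2: n→p (+2), pos 3: o→p (+1) — repeating every 2. The shifts repeat in a cycle of length 2: positions 0,1,… shift by +2, +1, then the pattern repeats.
For ticket: t+2=v, i+1=j, c+2=e, k+1=l, e+2=g, t+1=u.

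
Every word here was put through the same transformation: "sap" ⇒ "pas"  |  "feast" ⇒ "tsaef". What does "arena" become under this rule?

anera

It's just the letters in reverse order.
Applying it to arena: reverse → anera.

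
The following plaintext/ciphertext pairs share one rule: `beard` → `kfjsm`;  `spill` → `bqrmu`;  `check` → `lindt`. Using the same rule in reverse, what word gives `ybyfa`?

paper

Shifts by position in beard: pos 0: b→k (+9), pos 1: e→f (+1), pos 2: a→j (+9), pos 3: r→s (+1) — repeating every 2. The shifts repeat in a cycle of length 2: positions 0,1,… shift by +9, +1, then the pattern repeats.
Undoing it on ybyfa: y−9=p, b−1=a, y−9=p, f−1=e, a−9=r.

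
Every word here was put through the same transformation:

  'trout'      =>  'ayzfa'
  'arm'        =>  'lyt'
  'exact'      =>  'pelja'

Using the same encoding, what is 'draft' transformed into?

kylma

The rule splits by letter class: vowels +11, consonants +7.
For draft: d(cons)+7=k, r(cons)+7=y, a(vowel)+11=l, f(cons)+7=m, t(cons)+7=a.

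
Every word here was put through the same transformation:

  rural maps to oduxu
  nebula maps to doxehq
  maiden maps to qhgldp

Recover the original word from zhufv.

screw

The output letters match the input read backwards, each shifted +3: rural reversed is larur. The word is reversed, then every letter is shifted forward by 3.
Undoing it on zhufv: shift back: z−3=w, h−3=e, u−3=r, f−3=c, v−3=s → wercs; then reverse → screw.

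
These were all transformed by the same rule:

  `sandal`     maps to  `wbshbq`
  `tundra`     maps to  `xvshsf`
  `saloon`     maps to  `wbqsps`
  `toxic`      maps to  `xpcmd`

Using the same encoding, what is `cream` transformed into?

gsjen

Shifts by position in sandal: pos 0: s→w (+4), pos 1: a→b (+1), pos 2: n→s (+5), pos 3: d→h (+4), pos 4: a→b (+1), pos 5: l→q (+5) — repeating every 3. It's a Vigenère-style cipher with numeric key [4,1,5]: position i shifts by key[i mod 3].
Applying it to cream: c+4=g, r+1=s, e+5=j, a+4=e, m+1=n.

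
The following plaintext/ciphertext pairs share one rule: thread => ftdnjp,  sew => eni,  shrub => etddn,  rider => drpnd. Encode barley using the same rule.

The shift depends on letter class: consonant t→f is +12, but vowel e→n is +9. Two shifts are in play — +9 for a/e/i/o/u, +12 for every other letter.
Applying it to barley: b(cons)+12=n, a(vowel)+9=j, r(cons)+12=d, l(cons)+12=x, e(vowel)+9=n, y(cons)+12=k.

njdxnk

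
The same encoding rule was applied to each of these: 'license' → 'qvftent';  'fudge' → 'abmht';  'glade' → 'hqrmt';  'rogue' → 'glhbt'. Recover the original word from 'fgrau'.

l(11)→q(16) and i(8)→v(21) fit y≡7x+17 (mod 26); the inverse of 7 mod 26 is 15. Treating letters as 0–25, the rule is x ↦ 7x + 17 (mod 26).
Undoing it on fgrau: f(5)→15·(5−17)≡2=c; g(6)→15·(6−17)≡17=r; r(17)→15·(17−17)≡0=a; a(0)→15·(0−17)≡5=f; u(20)→15·(20−17)≡19=t (all mod 26).

craft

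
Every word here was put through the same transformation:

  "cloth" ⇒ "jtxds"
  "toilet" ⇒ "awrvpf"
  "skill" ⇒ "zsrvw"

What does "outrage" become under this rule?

vccblsr

In cloth: c→j is +7, l→t is +8, o→x is +9, t→d is +10 — the shift increases by 1 each position. The shift increases by 1 at each position, starting from +7: 7, 8, 9, ….
On outrage: o+7=v, u+8=c, t+9=c, r+10=b, a+11=l, g+12=s, e+13=r.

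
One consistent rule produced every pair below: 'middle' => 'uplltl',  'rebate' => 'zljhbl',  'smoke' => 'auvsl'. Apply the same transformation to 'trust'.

bzbab

The shift depends on letter class: consonant m→u is +8, but vowel i→p is +7. Vowels shift forward by 7 and consonants shift forward by 8.
Applying it to trust: t(cons)+8=b, r(cons)+8=z, u(vowel)+7=b, s(cons)+8=a, t(cons)+8=b.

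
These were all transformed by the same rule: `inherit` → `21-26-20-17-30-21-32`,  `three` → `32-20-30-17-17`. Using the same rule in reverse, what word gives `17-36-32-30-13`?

extra

Letters become their 1-based position plus 12 (so a→13, b→14, …).
Decoding 17-36-32-30-13: 17→(17−12)÷1=5=e, 36→(36−12)÷1=24=x, 32→(32−12)÷1=20=t, 30→(30−12)÷1=18=r, 13→(13−12)÷1=1=a.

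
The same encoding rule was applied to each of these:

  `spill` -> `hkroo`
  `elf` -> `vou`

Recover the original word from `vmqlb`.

enjoy

Letters are reflected about the middle of the alphabet (position → 25−position): Atbash.
Undoing it on vmqlb: v↔e, m↔n, q↔j, l↔o, b↔y.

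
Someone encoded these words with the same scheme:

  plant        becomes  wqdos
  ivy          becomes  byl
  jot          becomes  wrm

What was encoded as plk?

Read the word backwards and shift each letter +3.
Undoing it on plk: shift back: p−3=m, l−3=i, k−3=h → mih; then reverse → him.

him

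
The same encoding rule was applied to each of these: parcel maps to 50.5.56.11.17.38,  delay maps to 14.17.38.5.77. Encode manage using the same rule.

41.5.44.5.23.17

p(#16)→50 and a(#1)→5: differences scale by 3, so n = 3·pos + 2. The formula is n = 3×(alphabet index, a=1) + 2.
Applying it to manage: m=13→41, a=1→5, n=14→44, a=1→5, g=7→23, e=5→17.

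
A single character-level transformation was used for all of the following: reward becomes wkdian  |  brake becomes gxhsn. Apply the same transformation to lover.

In reward: r→w is +5, e→k is +6, w→d is +7, a→i is +8 — the shift increases by 1 each position. The shift increases by 1 at each position, starting from +5: 5, 6, 7, ….
For lover: l+5=q, o+6=u, v+7=c, e+8=m, r+9=a.

qucma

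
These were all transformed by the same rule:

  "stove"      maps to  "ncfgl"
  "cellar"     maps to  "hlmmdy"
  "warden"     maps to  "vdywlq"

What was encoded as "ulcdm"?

petal

s(18)→n(13) and t(19)→c(2) fit y≡15x+3 (mod 26); the inverse of 15 mod 26 is 7. Each letter's alphabet position (a=0..z=25) is mapped through 15·x+3 mod 26 — an affine cipher.
Reversing it on ulcdm: u(20)→7·(20−3)≡15=p; l(11)→7·(11−3)≡4=e; c(2)→7·(2−3)≡19=t; d(3)→7·(3−3)≡0=a; m(12)→7·(12−3)≡11=l (all mod 26).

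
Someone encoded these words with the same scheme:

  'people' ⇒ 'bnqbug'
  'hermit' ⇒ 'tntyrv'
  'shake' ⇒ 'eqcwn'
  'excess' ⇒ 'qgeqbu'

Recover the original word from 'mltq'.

Shifts by position in people: pos 0: p→b (+12), pos 1: e→n (+9), pos 2: o→q (+2), pos 3: p→b (+12), pos 4: l→u (+9), pos 5: e→g (+2) — repeating every 3. The shifts repeat in a cycle of length 3: positions 0,1,… shift by +12, +9, +2, then the pattern repeats.
Undoing it on mltq: m−12=a, l−9=c, t−2=r, q−12=e.

acre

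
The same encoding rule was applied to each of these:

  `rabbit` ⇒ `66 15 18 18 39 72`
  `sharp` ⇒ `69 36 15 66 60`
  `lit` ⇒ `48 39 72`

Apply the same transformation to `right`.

66 39 33 36 72

With a=1..z=26, the number is 3·pos + 12.
For right: r=18→66, i=9→39, g=7→33, h=8→36, t=20→72.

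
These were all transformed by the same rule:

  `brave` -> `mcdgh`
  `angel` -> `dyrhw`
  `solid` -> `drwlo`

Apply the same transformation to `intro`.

The shift depends on letter class: consonant b→m is +11, but vowel a→d is +3. The rule splits by letter class: vowels +3, consonants +11.
Applying it to intro: i(vowel)+3=l, n(cons)+11=y, t(cons)+11=e, r(cons)+11=c, o(vowel)+3=r.

lyecr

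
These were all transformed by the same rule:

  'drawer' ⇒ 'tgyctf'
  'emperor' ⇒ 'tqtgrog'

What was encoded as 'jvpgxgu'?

The word is reversed, then every letter is shifted forward by 2.
Reversing it on jvpgxgu: shift back: j−2=h, v−2=t, p−2=n, g−2=e, x−2=v, g−2=e, u−2=s → htneves; then reverse → seventh.

seventh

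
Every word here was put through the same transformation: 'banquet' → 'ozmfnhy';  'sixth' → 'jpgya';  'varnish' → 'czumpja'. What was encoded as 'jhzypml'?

seating

b(1)→o(14) and a(0)→z(25) fit y≡15x+25 (mod 26); the inverse of 15 mod 26 is 7. Each letter's alphabet position (a=0..z=25) is mapped through 15·x+25 mod 26 — an affine cipher.
Reversing it on jhzypml: j(9)→7·(9−25)≡18=s; h(7)→7·(7−25)≡4=e; z(25)→7·(25−25)≡0=a; y(24)→7·(24−25)≡19=t; p(15)→7·(15−25)≡8=i; m(12)→7·(12−25)≡13=n; l(11)→7·(11−25)≡6=g (all mod 26).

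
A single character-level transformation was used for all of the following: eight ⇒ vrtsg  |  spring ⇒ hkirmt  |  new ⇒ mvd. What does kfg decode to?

put

Each pair mirrors across the alphabet (e↔v, i↔r, g↔t): positions sum to 25. Each letter is replaced by its mirror in the alphabet: a↔z, b↔y, c↔x, and so on (the Atbash cipher).
Decoding kfg: k↔p, f↔u, g↔t.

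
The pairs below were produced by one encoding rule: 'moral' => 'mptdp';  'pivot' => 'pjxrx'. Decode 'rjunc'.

In moral: m→m is +0, o→p is +1, r→t is +2, a→d is +3 — the shift increases by 1 each position. Each letter shifts forward by its position index (0, 1, 2, …) — the shift grows by one for each successive letter.
Undoing it on rjunc: r−0=r, j−1=i, u−2=s, n−3=k, c−4=y.

risky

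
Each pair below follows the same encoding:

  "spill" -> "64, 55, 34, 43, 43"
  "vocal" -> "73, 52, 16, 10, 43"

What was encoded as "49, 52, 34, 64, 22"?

s(#19)→64 and p(#16)→55: differences scale by 3, so n = 3·pos + 7. Each letter becomes 3×(its alphabet position, a=1..z=26) + 7.
Reversing it on 49, 52, 34, 64, 22: 49→(49−7)÷3=14=n, 52→(52−7)÷3=15=o, 34→(34−7)÷3=9=i, 64→(64−7)÷3=19=s, 22→(22−7)÷3=5=e.

noise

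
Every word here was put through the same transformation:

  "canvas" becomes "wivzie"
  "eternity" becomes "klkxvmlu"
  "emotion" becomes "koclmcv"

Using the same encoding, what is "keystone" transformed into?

akuelcvk

Treating letters as 0–25, the rule is x ↦ 7x + 8 (mod 26).
For keystone: k(10)→7·10+8≡0=a; e(4)→7·4+8≡10=k; y(24)→7·24+8≡20=u; s(18)→7·18+8≡4=e; t(19)→7·19+8≡11=l; o(14)→7·14+8≡2=c; n(13)→7·13+8≡21=v; e(4)→7·4+8≡10=k (all mod 26).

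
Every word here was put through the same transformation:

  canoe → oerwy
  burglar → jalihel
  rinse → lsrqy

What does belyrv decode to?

Each letter's alphabet position (a=0..z=25) is mapped through 5·x+4 mod 26 — an affine cipher.
Decoding belyrv: b(1)→21·(1−4)≡15=p; e(4)→21·(4−4)≡0=a; l(11)→21·(11−4)≡17=r; y(24)→21·(24−4)≡4=e; r(17)→21·(17−4)≡13=n; v(21)→21·(21−4)≡19=t (all mod 26).

parent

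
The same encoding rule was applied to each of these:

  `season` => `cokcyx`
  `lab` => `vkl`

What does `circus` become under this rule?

Each letter is shifted forward by 10 in the alphabet (a Caesar shift of +10).
Applying it to circus: c+10=m, i+10=s, r+10=b, c+10=m, u+10=e, s+10=c.

msbmec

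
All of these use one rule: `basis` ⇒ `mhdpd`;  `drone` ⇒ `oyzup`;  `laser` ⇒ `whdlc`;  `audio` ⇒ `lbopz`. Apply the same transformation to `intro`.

tueyz

Shifts by position in basis: pos 0: b→m (+11), pos 1: a→h (+7), pos 2: s→d (+11), pos 3: i→p (+7) — repeating every 2. A repeating key of period 2 is used — shifts +11, +7 over and over.
On intro: i+11=t, n+7=u, t+11=e, r+7=y, o+11=z.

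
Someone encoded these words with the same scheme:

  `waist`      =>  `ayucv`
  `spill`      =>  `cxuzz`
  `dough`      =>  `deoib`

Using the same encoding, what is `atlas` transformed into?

yvzyc

This is an affine cipher: with a=0,…,z=25, each position x becomes (19x+24) mod 26.
Applying it to atlas: a(0)→19·0+24≡24=y; t(19)→19·19+24≡21=v; l(11)→19·11+24≡25=z; a(0)→19·0+24≡24=y; s(18)→19·18+24≡2=c (all mod 26).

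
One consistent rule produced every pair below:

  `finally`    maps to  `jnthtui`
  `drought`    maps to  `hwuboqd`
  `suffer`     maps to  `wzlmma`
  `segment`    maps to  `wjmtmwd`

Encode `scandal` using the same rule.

In finally: f→j is +4, i→n is +5, n→t is +6, a→h is +7 — the shift increases by 1 each position. Letter i (0-indexed) is shifted by i+4, so successive shifts are 4, 5, 6, ….
Applying it to scandal: s+4=w, c+5=h, a+6=g, n+7=u, d+8=l, a+9=j, l+10=v.

whguljv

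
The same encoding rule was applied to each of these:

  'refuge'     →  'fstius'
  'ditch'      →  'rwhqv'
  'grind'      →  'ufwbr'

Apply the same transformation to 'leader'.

zsorsf

Compare letters: r→f is +14, e→s is +14, f→t is +14 — a constant shift. Each letter is shifted forward by 14 in the alphabet (a Caesar shift of +14).
For leader: l+14=z, e+14=s, a+14=o, d+14=r, e+14=s, r+14=f.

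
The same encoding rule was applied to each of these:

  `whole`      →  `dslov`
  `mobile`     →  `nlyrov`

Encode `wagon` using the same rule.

Each pair mirrors across the alphabet (w↔d, h↔s, o↔l): positions sum to 25. Each letter is replaced by its mirror in the alphabet: a↔z, b↔y, c↔x, and so on (the Atbash cipher).
On wagon: w↔d, a↔z, g↔t, o↔l, n↔m.

dztlm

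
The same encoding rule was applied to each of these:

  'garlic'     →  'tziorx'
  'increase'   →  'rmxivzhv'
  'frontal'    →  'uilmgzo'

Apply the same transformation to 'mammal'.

nznnzo

Each pair mirrors across the alphabet (g↔t, a↔z, r↔i): positions sum to 25. Each letter is replaced by its mirror in the alphabet: a↔z, b↔y, c↔x, and so on (the Atbash cipher).
Applying it to mammal: m↔n, a↔z, m↔n, m↔n, a↔z, l↔o.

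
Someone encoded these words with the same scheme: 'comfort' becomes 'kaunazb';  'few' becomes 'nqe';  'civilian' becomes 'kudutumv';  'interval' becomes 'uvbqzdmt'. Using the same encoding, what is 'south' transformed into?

The shift depends on letter class: consonant c→k is +8, but vowel o→a is +12. Two shifts are in play — +12 for a/e/i/o/u, +8 for every other letter.
Applying it to south: s(cons)+8=a, o(vowel)+12=a, u(vowel)+12=g, t(cons)+8=b, h(cons)+8=p.

aagbp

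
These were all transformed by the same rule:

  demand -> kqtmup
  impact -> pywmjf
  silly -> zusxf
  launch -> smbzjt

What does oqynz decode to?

herbs

Shifts by position in demand: pos 0: d→k (+7), pos 1: e→q (+12), pos 2: m→t (+7), pos 3: a→m (+12) — repeating every 2. A repeating key of period 2 is used — shifts +7, +12 over and over.
Undoing it on oqynz: o−7=h, q−12=e, y−7=r, n−12=b, z−7=s.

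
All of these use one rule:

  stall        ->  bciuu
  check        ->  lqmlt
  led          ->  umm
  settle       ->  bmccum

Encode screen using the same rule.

blammw

The shift depends on letter class: consonant s→b is +9, but vowel a→i is +8. The rule splits by letter class: vowels +8, consonants +9.
Applying it to screen: s(cons)+9=b, c(cons)+9=l, r(cons)+9=a, e(vowel)+8=m, e(vowel)+8=m, n(cons)+9=w.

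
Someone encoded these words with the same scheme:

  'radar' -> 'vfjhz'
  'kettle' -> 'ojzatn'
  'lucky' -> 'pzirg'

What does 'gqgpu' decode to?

claim

In radar: r→v is +4, a→f is +5, d→j is +6, a→h is +7 — the shift increases by 1 each position. Each letter shifts forward by (position + 4), i.e. 4, 5, 6, … — the shift grows by one for each successive letter.
Reversing it on gqgpu: g−4=c, q−5=l, g−6=a, p−7=i, u−8=m.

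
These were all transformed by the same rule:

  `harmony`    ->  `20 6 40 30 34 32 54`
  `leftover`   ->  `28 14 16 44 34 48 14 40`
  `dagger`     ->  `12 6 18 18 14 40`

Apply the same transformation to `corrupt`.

h(#8)→20 and a(#1)→6: differences scale by 2, so n = 2·pos + 4. The formula is n = 2×(alphabet index, a=1) + 4.
On corrupt: c=3→10, o=15→34, r=18→40, r=18→40, u=21→46, p=16→36, t=20→44.

10 34 40 40 46 36 44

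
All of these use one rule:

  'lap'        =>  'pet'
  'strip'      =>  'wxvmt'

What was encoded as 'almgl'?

Compare letters: l→p is +4, a→e is +4, p→t is +4 — a constant shift. Every letter moves 4 places later in the alphabet, wrapping around z→a.
Undoing it on almgl: a−4=w, l−4=h, m−4=i, g−4=c, l−4=h.

which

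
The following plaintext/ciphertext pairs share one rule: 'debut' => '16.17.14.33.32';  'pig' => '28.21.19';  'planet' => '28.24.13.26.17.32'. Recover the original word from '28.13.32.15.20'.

d is letter #4 and maps to 16: an offset of 12. Each letter is replaced by its alphabet position (a=1..z=26) + 12.
Decoding 28.13.32.15.20: 28→(28−12)÷1=16=p, 13→(13−12)÷1=1=a, 32→(32−12)÷1=20=t, 15→(15−12)÷1=3=c, 20→(20−12)÷1=8=h.

patch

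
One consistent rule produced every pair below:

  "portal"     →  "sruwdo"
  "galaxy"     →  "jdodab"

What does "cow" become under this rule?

frz

Compare letters: p→s is +3, o→r is +3, r→u is +3 — a constant shift. It's a constant shift of +3 (ROT3).
On cow: c+3=f, o+3=r, w+3=z.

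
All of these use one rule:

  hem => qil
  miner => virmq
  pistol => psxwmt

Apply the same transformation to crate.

ixevg

The output letters match the input read backwards, each shifted +4: hem reversed is meh. Read the word backwards and shift each letter +4.
On crate: reverse → etarc; then shift: e+4=i, t+4=x, a+4=e, r+4=v, c+4=g.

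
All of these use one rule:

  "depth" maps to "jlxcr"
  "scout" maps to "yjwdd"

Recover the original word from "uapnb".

other

In depth: d→j is +6, e→l is +7, p→x is +8, t→c is +9 — the shift increases by 1 each position. Letter i (0-indexed) is shifted by i+6, so successive shifts are 6, 7, 8, ….
Undoing it on uapnb: u−6=o, a−7=t, p−8=h, n−9=e, b−10=r.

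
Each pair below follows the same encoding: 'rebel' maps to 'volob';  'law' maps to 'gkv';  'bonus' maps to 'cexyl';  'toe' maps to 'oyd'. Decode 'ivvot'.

jelly

The output letters match the input read backwards, each shifted +10: rebel reversed is leber. Read the word backwards and shift each letter +10.
Reversing it on ivvot: shift back: i−10=y, v−10=l, v−10=l, o−10=e, t−10=j → yllej; then reverse → jelly.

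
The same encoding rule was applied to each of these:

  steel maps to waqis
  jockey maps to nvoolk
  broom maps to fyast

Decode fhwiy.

baker

The shifts repeat in a cycle of length 3: positions 0,1,… shift by +4, +7, +12, then the pattern repeats.
Decoding fhwiy: f−4=b, h−7=a, w−12=k, i−4=e, y−7=r.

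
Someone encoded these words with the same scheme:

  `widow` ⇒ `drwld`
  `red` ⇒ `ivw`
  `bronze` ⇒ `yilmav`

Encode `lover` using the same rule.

olevi

Each pair mirrors across the alphabet (w↔d, i↔r, d↔w): positions sum to 25. This is the alphabet-reversal cipher (Atbash): a becomes z, b becomes y, etc.
Applying it to lover: l↔o, o↔l, v↔e, e↔v, r↔i.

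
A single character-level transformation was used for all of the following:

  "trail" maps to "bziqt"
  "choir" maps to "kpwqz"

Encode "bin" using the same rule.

jqv

Compare letters: t→b is +8, r→z is +8, a→i is +8 — a constant shift. It's a constant shift of +8 (ROT8).
Applying it to bin: b+8=j, i+8=q, n+8=v.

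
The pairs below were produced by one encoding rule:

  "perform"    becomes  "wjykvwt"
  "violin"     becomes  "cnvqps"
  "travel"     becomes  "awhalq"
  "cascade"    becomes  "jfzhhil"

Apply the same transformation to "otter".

vyajy

Shifts by position in perform: pos 0: p→w (+7), pos 1: e→j (+5), pos 2: r→y (+7), pos 3: f→k (+5) — repeating every 2. It's a Vigenère-style cipher with numeric key [7,5]: position i shifts by key[i mod 2].
For otter: o+7=v, t+5=y, t+7=a, e+5=j, r+7=y.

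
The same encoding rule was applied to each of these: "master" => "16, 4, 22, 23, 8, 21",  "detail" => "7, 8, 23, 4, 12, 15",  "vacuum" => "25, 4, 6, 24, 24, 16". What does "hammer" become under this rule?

11, 4, 16, 16, 8, 21

Letters become their 1-based position plus 3 (so a→4, b→5, …).
On hammer: h=8→11, a=1→4, m=13→16, m=13→16, e=5→8, r=18→21.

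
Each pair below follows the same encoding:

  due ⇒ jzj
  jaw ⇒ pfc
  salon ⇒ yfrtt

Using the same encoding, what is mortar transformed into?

stxzfx

The shift depends on letter class: consonant d→j is +6, but vowel u→z is +5. Two shifts are in play — +5 for a/e/i/o/u, +6 for every other letter.
Applying it to mortar: m(cons)+6=s, o(vowel)+5=t, r(cons)+6=x, t(cons)+6=z, a(vowel)+5=f, r(cons)+6=x.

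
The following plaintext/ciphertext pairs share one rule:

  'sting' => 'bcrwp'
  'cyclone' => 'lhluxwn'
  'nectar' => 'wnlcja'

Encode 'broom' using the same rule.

kaxxv

Each letter is shifted forward by 9 in the alphabet (a Caesar shift of +9).
Applying it to broom: b+9=k, r+9=a, o+9=x, o+9=x, m+9=v.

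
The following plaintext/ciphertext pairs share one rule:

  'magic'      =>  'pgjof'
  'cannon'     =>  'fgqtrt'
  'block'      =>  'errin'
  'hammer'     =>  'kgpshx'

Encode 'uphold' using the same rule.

Shifts by position in magic: pos 0: m→p (+3), pos 1: a→g (+6), pos 2: g→j (+3), pos 3: i→o (+6) — repeating every 2. The shifts repeat in a cycle of length 2: positions 0,1,… shift by +3, +6, then the pattern repeats.
On uphold: u+3=x, p+6=v, h+3=k, o+6=u, l+3=o, d+6=j.

xvkuoj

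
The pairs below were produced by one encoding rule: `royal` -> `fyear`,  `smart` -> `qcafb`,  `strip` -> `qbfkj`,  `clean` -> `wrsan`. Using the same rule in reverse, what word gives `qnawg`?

This is an affine cipher: with a=0,…,z=25, each position x becomes (11x+0) mod 26.
Decoding qnawg: q(16)→19·(16−0)≡18=s; n(13)→19·(13−0)≡13=n; a(0)→19·(0−0)≡0=a; w(22)→19·(22−0)≡2=c; g(6)→19·(6−0)≡10=k (all mod 26).

snack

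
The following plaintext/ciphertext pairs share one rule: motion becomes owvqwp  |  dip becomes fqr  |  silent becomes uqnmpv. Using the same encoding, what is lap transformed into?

nir

Vowels shift forward by 8 and consonants shift forward by 2.
Applying it to lap: l(cons)+2=n, a(vowel)+8=i, p(cons)+2=r.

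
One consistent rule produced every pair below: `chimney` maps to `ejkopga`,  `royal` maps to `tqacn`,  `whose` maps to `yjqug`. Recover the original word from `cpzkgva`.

anxiety

Compare letters: c→e is +2, h→j is +2, i→k is +2 — a constant shift. It's a constant shift of +2 (ROT2).
Decoding cpzkgva: c−2=a, p−2=n, z−2=x, k−2=i, g−2=e, v−2=t, a−2=y.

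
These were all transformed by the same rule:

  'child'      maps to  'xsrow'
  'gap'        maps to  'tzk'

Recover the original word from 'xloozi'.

Each pair mirrors across the alphabet (c↔x, h↔s, i↔r): positions sum to 25. This is the alphabet-reversal cipher (Atbash): a becomes z, b becomes y, etc.
Reversing it on xloozi: x↔c, l↔o, o↔l, o↔l, z↔a, i↔r.

collar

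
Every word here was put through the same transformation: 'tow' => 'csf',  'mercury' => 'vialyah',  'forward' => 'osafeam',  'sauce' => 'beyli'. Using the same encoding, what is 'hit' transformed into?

The shift depends on letter class: consonant t→c is +9, but vowel o→s is +4. Two shifts are in play — +4 for a/e/i/o/u, +9 for every other letter.
On hit: h(cons)+9=q, i(vowel)+4=m, t(cons)+9=c.

qmc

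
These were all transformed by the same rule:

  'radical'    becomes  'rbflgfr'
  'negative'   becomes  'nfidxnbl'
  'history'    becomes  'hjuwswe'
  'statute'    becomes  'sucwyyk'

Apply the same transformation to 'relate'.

rfndxj

In radical: r→r is +0, a→b is +1, d→f is +2, i→l is +3 — the shift increases by 1 each position. Each letter shifts forward by its position index (0, 1, 2, …) — the shift grows by one for each successive letter.
On relate: r+0=r, e+1=f, l+2=n, a+3=d, t+4=x, e+5=j.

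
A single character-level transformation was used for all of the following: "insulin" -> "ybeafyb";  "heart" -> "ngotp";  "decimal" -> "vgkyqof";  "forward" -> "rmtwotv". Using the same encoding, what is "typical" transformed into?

psxykof

i(8)→y(24) and n(13)→b(1) fit y≡11x+14 (mod 26); the inverse of 11 mod 26 is 19. Each letter's alphabet position (a=0..z=25) is mapped through 11·x+14 mod 26 — an affine cipher.
Applying it to typical: t(19)→11·19+14≡15=p; y(24)→11·24+14≡18=s; p(15)→11·15+14≡23=x; i(8)→11·8+14≡24=y; c(2)→11·2+14≡10=k; a(0)→11·0+14≡14=o; l(11)→11·11+14≡5=f (all mod 26).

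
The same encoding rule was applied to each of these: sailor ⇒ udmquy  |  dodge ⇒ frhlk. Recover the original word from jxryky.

Each letter shifts forward by (position + 2), i.e. 2, 3, 4, … — the shift grows by one for each successive letter.
Undoing it on jxryky: j−2=h, x−3=u, r−4=n, y−5=t, k−6=e, y−7=r.

hunter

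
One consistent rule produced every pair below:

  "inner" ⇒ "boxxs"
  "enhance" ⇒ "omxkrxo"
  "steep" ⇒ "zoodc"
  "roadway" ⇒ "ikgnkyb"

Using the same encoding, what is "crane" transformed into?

The output letters match the input read backwards, each shifted +10: inner reversed is renni. Read the word backwards and shift each letter +10.
Applying it to crane: reverse → enarc; then shift: e+10=o, n+10=x, a+10=k, r+10=b, c+10=m.

oxkbm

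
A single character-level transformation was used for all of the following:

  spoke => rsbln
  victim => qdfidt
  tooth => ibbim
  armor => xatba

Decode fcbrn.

close

This is an affine cipher: with a=0,…,z=25, each position x becomes (17x+23) mod 26.
Undoing it on fcbrn: f(5)→23·(5−23)≡2=c; c(2)→23·(2−23)≡11=l; b(1)→23·(1−23)≡14=o; r(17)→23·(17−23)≡18=s; n(13)→23·(13−23)≡4=e (all mod 26).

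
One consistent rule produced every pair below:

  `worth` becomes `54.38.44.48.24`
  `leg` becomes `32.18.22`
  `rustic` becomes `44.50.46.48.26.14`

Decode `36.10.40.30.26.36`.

napkin

w(#23)→54 and o(#15)→38: differences scale by 2, so n = 2·pos + 8. With a=1..z=26, the number is 2·pos + 8.
Undoing it on 36.10.40.30.26.36: 36→(36−8)÷2=14=n, 10→(10−8)÷2=1=a, 40→(40−8)÷2=16=p, 30→(30−8)÷2=11=k, 26→(26−8)÷2=9=i, 36→(36−8)÷2=14=n.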